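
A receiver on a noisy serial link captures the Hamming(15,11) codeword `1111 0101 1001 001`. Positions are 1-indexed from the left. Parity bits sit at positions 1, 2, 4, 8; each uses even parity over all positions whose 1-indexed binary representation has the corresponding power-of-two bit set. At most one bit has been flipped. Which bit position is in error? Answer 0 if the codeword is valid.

s1: b1⊕b3⊕b5⊕b7⊕b9⊕b11⊕b13⊕b15 = 1⊕1⊕0⊕0⊕1⊕0⊕0⊕1 = 0
s2: b2⊕b3⊕b6⊕b7⊕b10⊕b11⊕b14⊕b15 = 1⊕1⊕1⊕0⊕0⊕0⊕0⊕1 = 0
s4: b4⊕b5⊕b6⊕b7⊕b12⊕b13⊕b14⊕b15 = 1⊕0⊕1⊕0⊕1⊕0⊕0⊕1 = 0
s8: b8⊕b9⊕b10⊕b11⊕b12⊕b13⊕b14⊕b15 = 1⊕1⊕0⊕0⊕1⊕0⊕0⊕1 = 0
Syndrome (s8...s1) = 0000 → position 0 (no error).

0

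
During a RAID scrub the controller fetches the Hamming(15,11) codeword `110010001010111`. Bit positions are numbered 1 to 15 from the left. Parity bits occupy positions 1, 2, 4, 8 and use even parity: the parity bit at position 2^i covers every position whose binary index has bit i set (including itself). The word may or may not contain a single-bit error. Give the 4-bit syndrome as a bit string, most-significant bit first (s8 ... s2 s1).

s1: b1⊕b3⊕b5⊕b7⊕b9⊕b11⊕b13⊕b15 = 1⊕0⊕1⊕0⊕1⊕1⊕1⊕1 = 0
s2: b2⊕b3⊕b6⊕b7⊕b10⊕b11⊕b14⊕b15 = 1⊕0⊕0⊕0⊕0⊕1⊕1⊕1 = 0
s4: b4⊕b5⊕b6⊕b7⊕b12⊕b13⊕b14⊕b15 = 0⊕1⊕0⊕0⊕0⊕1⊕1⊕1 = 0
s8: b8⊕b9⊕b10⊕b11⊕b12⊕b13⊕b14⊕b15 = 0⊕1⊕0⊕1⊕0⊕1⊕1⊕1 = 1
Syndrome (s8...s1) = 1000 → position 8.

1000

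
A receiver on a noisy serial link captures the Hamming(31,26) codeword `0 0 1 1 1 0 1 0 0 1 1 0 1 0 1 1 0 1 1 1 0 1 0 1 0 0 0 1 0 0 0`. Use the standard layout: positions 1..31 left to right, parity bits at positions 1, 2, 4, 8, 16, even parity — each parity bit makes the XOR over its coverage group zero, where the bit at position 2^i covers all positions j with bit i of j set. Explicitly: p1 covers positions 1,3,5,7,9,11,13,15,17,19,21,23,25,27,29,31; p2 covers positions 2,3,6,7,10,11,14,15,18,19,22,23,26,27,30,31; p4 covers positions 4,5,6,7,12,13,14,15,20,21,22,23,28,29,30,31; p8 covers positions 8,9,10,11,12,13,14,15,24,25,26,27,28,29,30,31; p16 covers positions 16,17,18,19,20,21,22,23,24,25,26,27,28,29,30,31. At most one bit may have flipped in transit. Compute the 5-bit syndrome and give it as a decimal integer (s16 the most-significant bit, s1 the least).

s1: b1⊕b3⊕b5⊕b7⊕b9⊕b11⊕b13⊕b15⊕b17⊕b19⊕b21⊕b23⊕b25⊕b27⊕b29⊕b31 = 0⊕1⊕1⊕1⊕0⊕1⊕1⊕1⊕0⊕1⊕0⊕0⊕0⊕0⊕0⊕0 = 1
s2: b2⊕b3⊕b6⊕b7⊕b10⊕b11⊕b14⊕b15⊕b18⊕b19⊕b22⊕b23⊕b26⊕b27⊕b30⊕b31 = 0⊕1⊕0⊕1⊕1⊕1⊕0⊕1⊕1⊕1⊕1⊕0⊕0⊕0⊕0⊕0 = 0
s4: b4⊕b5⊕b6⊕b7⊕b12⊕b13⊕b14⊕b15⊕b20⊕b21⊕b22⊕b23⊕b28⊕b29⊕b30⊕b31 = 1⊕1⊕0⊕1⊕0⊕1⊕0⊕1⊕1⊕0⊕1⊕0⊕1⊕0⊕0⊕0 = 0
s8: b8⊕b9⊕b10⊕b11⊕b12⊕b13⊕b14⊕b15⊕b24⊕b25⊕b26⊕b27⊕b28⊕b29⊕b30⊕b31 = 0⊕0⊕1⊕1⊕0⊕1⊕0⊕1⊕1⊕0⊕0⊕0⊕1⊕0⊕0⊕0 = 0
s16: b16⊕b17⊕b18⊕b19⊕b20⊕b21⊕b22⊕b23⊕b24⊕b25⊕b26⊕b27⊕b28⊕b29⊕b30⊕b31 = 1⊕0⊕1⊕1⊕1⊕0⊕1⊕0⊕1⊕0⊕0⊕0⊕1⊕0⊕0⊕0 = 1
Syndrome (s16...s1) = 10001 → position 17.

17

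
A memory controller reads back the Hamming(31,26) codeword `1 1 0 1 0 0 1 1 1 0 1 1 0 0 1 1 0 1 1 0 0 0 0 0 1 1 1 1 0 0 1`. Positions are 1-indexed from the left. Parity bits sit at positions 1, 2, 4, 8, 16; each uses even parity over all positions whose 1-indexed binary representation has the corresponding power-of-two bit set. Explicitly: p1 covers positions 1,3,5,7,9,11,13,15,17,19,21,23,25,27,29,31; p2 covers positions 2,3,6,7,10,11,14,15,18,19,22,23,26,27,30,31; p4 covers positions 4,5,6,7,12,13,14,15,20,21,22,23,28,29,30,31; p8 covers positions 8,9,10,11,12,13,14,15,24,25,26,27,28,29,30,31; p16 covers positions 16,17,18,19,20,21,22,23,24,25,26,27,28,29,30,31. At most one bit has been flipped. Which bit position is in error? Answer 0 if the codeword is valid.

s1: b1⊕b3⊕b5⊕b7⊕b9⊕b11⊕b13⊕b15⊕b17⊕b19⊕b21⊕b23⊕b25⊕b27⊕b29⊕b31 = 1⊕0⊕0⊕1⊕1⊕1⊕0⊕1⊕0⊕1⊕0⊕0⊕1⊕1⊕0⊕1 = 1
s2: b2⊕b3⊕b6⊕b7⊕b10⊕b11⊕b14⊕b15⊕b18⊕b19⊕b22⊕b23⊕b26⊕b27⊕b30⊕b31 = 1⊕0⊕0⊕1⊕0⊕1⊕0⊕1⊕1⊕1⊕0⊕0⊕1⊕1⊕0⊕1 = 1
s4: b4⊕b5⊕b6⊕b7⊕b12⊕b13⊕b14⊕b15⊕b20⊕b21⊕b22⊕b23⊕b28⊕b29⊕b30⊕b31 = 1⊕0⊕0⊕1⊕1⊕0⊕0⊕1⊕0⊕0⊕0⊕0⊕1⊕0⊕0⊕1 = 0
s8: b8⊕b9⊕b10⊕b11⊕b12⊕b13⊕b14⊕b15⊕b24⊕b25⊕b26⊕b27⊕b28⊕b29⊕b30⊕b31 = 1⊕1⊕0⊕1⊕1⊕0⊕0⊕1⊕0⊕1⊕1⊕1⊕1⊕0⊕0⊕1 = 0
s16: b16⊕b17⊕b18⊕b19⊕b20⊕b21⊕b22⊕b23⊕b24⊕b25⊕b26⊕b27⊕b28⊕b29⊕b30⊕b31 = 1⊕0⊕1⊕1⊕0⊕0⊕0⊕0⊕0⊕1⊕1⊕1⊕1⊕0⊕0⊕1 = 0
Syndrome (s16...s1) = 00011 → position 3.

3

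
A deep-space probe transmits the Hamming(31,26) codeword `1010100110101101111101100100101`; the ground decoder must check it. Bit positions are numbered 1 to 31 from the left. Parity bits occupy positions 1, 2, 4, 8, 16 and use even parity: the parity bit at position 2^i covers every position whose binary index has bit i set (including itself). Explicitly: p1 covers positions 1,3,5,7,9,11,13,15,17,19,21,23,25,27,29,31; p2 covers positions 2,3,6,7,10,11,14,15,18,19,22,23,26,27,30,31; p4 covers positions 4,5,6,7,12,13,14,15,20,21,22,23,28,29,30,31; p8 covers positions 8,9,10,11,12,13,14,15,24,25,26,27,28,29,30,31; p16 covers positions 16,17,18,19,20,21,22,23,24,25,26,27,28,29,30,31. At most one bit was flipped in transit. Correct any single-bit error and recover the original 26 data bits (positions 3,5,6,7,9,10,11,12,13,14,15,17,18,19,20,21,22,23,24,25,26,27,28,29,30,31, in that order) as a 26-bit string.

01001010110111101100100101

s1: b1⊕b3⊕b5⊕b7⊕b9⊕b11⊕b13⊕b15⊕b17⊕b19⊕b21⊕b23⊕b25⊕b27⊕b29⊕b31 = 1⊕1⊕1⊕0⊕1⊕1⊕1⊕0⊕1⊕1⊕0⊕1⊕0⊕0⊕1⊕1 = 1
s2: b2⊕b3⊕b6⊕b7⊕b10⊕b11⊕b14⊕b15⊕b18⊕b19⊕b22⊕b23⊕b26⊕b27⊕b30⊕b31 = 0⊕1⊕0⊕0⊕0⊕1⊕1⊕0⊕1⊕1⊕1⊕1⊕1⊕0⊕0⊕1 = 1
s4: b4⊕b5⊕b6⊕b7⊕b12⊕b13⊕b14⊕b15⊕b20⊕b21⊕b22⊕b23⊕b28⊕b29⊕b30⊕b31 = 0⊕1⊕0⊕0⊕0⊕1⊕1⊕0⊕1⊕0⊕1⊕1⊕0⊕1⊕0⊕1 = 0
s8: b8⊕b9⊕b10⊕b11⊕b12⊕b13⊕b14⊕b15⊕b24⊕b25⊕b26⊕b27⊕b28⊕b29⊕b30⊕b31 = 1⊕1⊕0⊕1⊕0⊕1⊕1⊕0⊕0⊕0⊕1⊕0⊕0⊕1⊕0⊕1 = 0
s16: b16⊕b17⊕b18⊕b19⊕b20⊕b21⊕b22⊕b23⊕b24⊕b25⊕b26⊕b27⊕b28⊕b29⊕b30⊕b31 = 1⊕1⊕1⊕1⊕1⊕0⊕1⊕1⊕0⊕0⊕1⊕0⊕0⊕1⊕0⊕1 = 0
Syndrome (s16...s1) = 00011 → position 3.
Flip bit 3: corrected codeword = 1000100110101101111101100100101
Data bits at positions 3,5,6,7,9,10,11,12,13,14,15,17,18,19,20,21,22,23,24,25,26,27,28,29,30,31: 01001010110111101100100101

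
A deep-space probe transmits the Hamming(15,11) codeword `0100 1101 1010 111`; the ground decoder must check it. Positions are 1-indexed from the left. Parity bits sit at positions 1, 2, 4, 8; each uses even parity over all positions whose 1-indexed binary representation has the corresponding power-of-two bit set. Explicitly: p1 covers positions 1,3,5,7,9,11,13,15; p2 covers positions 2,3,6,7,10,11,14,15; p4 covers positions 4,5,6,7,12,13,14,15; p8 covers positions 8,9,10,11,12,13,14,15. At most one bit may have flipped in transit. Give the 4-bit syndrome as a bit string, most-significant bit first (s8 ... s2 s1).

s1: b1⊕b3⊕b5⊕b7⊕b9⊕b11⊕b13⊕b15 = 0⊕0⊕1⊕0⊕1⊕1⊕1⊕1 = 1
s2: b2⊕b3⊕b6⊕b7⊕b10⊕b11⊕b14⊕b15 = 1⊕0⊕1⊕0⊕0⊕1⊕1⊕1 = 1
s4: b4⊕b5⊕b6⊕b7⊕b12⊕b13⊕b14⊕b15 = 0⊕1⊕1⊕0⊕0⊕1⊕1⊕1 = 1
s8: b8⊕b9⊕b10⊕b11⊕b12⊕b13⊕b14⊕b15 = 1⊕1⊕0⊕1⊕0⊕1⊕1⊕1 = 0
Syndrome (s8...s1) = 0111 → position 7.

0111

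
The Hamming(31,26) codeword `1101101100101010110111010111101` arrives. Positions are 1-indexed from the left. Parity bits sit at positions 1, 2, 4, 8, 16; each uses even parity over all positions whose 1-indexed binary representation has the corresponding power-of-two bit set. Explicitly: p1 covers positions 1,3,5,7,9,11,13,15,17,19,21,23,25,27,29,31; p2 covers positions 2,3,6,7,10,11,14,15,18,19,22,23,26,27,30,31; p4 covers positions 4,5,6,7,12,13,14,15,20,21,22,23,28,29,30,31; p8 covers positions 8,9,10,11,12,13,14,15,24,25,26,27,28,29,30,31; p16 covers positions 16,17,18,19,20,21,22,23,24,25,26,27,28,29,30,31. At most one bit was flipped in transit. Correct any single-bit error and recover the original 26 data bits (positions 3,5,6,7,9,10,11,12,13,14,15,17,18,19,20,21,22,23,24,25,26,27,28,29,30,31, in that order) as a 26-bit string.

s1: b1⊕b3⊕b5⊕b7⊕b9⊕b11⊕b13⊕b15⊕b17⊕b19⊕b21⊕b23⊕b25⊕b27⊕b29⊕b31 = 1⊕0⊕1⊕1⊕0⊕1⊕1⊕1⊕1⊕0⊕1⊕0⊕0⊕1⊕1⊕1 = 1
s2: b2⊕b3⊕b6⊕b7⊕b10⊕b11⊕b14⊕b15⊕b18⊕b19⊕b22⊕b23⊕b26⊕b27⊕b30⊕b31 = 1⊕0⊕0⊕1⊕0⊕1⊕0⊕1⊕1⊕0⊕1⊕0⊕1⊕1⊕0⊕1 = 1
s4: b4⊕b5⊕b6⊕b7⊕b12⊕b13⊕b14⊕b15⊕b20⊕b21⊕b22⊕b23⊕b28⊕b29⊕b30⊕b31 = 1⊕1⊕0⊕1⊕0⊕1⊕0⊕1⊕1⊕1⊕1⊕0⊕1⊕1⊕0⊕1 = 1
s8: b8⊕b9⊕b10⊕b11⊕b12⊕b13⊕b14⊕b15⊕b24⊕b25⊕b26⊕b27⊕b28⊕b29⊕b30⊕b31 = 1⊕0⊕0⊕1⊕0⊕1⊕0⊕1⊕1⊕0⊕1⊕1⊕1⊕1⊕0⊕1 = 0
s16: b16⊕b17⊕b18⊕b19⊕b20⊕b21⊕b22⊕b23⊕b24⊕b25⊕b26⊕b27⊕b28⊕b29⊕b30⊕b31 = 0⊕1⊕1⊕0⊕1⊕1⊕1⊕0⊕1⊕0⊕1⊕1⊕1⊕1⊕0⊕1 = 1
Syndrome (s16...s1) = 10111 → position 23.
Flip bit 23: corrected codeword = 1101101100101010110111110111101
Data bits at positions 3,5,6,7,9,10,11,12,13,14,15,17,18,19,20,21,22,23,24,25,26,27,28,29,30,31: 01010010101110111110111101

01010010101110111110111101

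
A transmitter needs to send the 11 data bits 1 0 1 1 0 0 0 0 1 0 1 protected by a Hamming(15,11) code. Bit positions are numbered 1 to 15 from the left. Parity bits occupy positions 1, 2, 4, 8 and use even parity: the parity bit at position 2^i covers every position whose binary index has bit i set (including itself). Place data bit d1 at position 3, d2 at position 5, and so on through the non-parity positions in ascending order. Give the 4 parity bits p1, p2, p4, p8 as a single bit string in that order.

0000

Place data bits at non-power-of-two positions: b3=1, b5=0, b6=1, b7=1, b9=0, b10=0, b11=0, b12=0, b13=1, b14=0, b15=1.
p1 = XOR of data positions {3,5,7,9,11,13,15} = 1⊕0⊕1⊕0⊕0⊕1⊕1 = 0
p2 = XOR of data positions {3,6,7,10,11,14,15} = 1⊕1⊕1⊕0⊕0⊕0⊕1 = 0
p4 = XOR of data positions {5,6,7,12,13,14,15} = 0⊕1⊕1⊕0⊕1⊕0⊕1 = 0
p8 = XOR of data positions {9,10,11,12,13,14,15} = 0⊕0⊕0⊕0⊕1⊕0⊕1 = 0
Parity bits p1,p2,p4,p8 = 0000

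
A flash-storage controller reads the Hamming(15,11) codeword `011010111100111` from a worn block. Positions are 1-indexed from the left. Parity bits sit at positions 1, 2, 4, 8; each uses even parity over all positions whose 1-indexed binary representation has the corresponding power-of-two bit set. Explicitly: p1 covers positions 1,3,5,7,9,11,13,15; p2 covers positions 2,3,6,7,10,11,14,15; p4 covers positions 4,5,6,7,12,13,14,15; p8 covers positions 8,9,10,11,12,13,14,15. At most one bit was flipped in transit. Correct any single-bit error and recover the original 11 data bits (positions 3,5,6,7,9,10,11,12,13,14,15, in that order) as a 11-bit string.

11011100111

s1: b1⊕b3⊕b5⊕b7⊕b9⊕b11⊕b13⊕b15 = 0⊕1⊕1⊕1⊕1⊕0⊕1⊕1 = 0
s2: b2⊕b3⊕b6⊕b7⊕b10⊕b11⊕b14⊕b15 = 1⊕1⊕0⊕1⊕1⊕0⊕1⊕1 = 0
s4: b4⊕b5⊕b6⊕b7⊕b12⊕b13⊕b14⊕b15 = 0⊕1⊕0⊕1⊕0⊕1⊕1⊕1 = 1
s8: b8⊕b9⊕b10⊕b11⊕b12⊕b13⊕b14⊕b15 = 1⊕1⊕1⊕0⊕0⊕1⊕1⊕1 = 0
Syndrome (s8...s1) = 0100 → position 4.
Flip bit 4: corrected codeword = 011110111100111
Data bits at positions 3,5,6,7,9,10,11,12,13,14,15: 11011100111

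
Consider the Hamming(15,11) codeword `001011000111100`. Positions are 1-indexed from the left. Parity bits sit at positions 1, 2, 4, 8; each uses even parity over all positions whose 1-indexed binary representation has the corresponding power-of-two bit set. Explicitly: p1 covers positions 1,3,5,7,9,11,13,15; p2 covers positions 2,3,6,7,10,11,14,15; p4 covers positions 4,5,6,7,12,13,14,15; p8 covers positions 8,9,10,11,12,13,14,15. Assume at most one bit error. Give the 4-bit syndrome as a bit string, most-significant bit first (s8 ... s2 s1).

0000

s1: b1⊕b3⊕b5⊕b7⊕b9⊕b11⊕b13⊕b15 = 0⊕1⊕1⊕0⊕0⊕1⊕1⊕0 = 0
s2: b2⊕b3⊕b6⊕b7⊕b10⊕b11⊕b14⊕b15 = 0⊕1⊕1⊕0⊕1⊕1⊕0⊕0 = 0
s4: b4⊕b5⊕b6⊕b7⊕b12⊕b13⊕b14⊕b15 = 0⊕1⊕1⊕0⊕1⊕1⊕0⊕0 = 0
s8: b8⊕b9⊕b10⊕b11⊕b12⊕b13⊕b14⊕b15 = 0⊕0⊕1⊕1⊕1⊕1⊕0⊕0 = 0
Syndrome (s8...s1) = 0000 → position 0 (no error).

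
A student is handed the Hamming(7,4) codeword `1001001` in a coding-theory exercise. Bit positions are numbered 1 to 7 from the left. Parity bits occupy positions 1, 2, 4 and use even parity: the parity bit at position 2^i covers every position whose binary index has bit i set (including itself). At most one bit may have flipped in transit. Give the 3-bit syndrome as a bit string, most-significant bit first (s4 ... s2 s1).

s1: b1⊕b3⊕b5⊕b7 = 1⊕0⊕0⊕1 = 0
s2: b2⊕b3⊕b6⊕b7 = 0⊕0⊕0⊕1 = 1
s4: b4⊕b5⊕b6⊕b7 = 1⊕0⊕0⊕1 = 0
Syndrome (s4...s1) = 010 → position 2.

010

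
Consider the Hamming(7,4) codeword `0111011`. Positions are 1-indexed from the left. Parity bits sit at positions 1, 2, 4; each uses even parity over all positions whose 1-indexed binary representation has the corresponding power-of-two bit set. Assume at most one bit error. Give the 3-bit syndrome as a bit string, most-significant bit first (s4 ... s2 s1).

100

s1: b1⊕b3⊕b5⊕b7 = 0⊕1⊕0⊕1 = 0
s2: b2⊕b3⊕b6⊕b7 = 1⊕1⊕1⊕1 = 0
s4: b4⊕b5⊕b6⊕b7 = 1⊕0⊕1⊕1 = 1
Syndrome (s4...s1) = 100 → position 4.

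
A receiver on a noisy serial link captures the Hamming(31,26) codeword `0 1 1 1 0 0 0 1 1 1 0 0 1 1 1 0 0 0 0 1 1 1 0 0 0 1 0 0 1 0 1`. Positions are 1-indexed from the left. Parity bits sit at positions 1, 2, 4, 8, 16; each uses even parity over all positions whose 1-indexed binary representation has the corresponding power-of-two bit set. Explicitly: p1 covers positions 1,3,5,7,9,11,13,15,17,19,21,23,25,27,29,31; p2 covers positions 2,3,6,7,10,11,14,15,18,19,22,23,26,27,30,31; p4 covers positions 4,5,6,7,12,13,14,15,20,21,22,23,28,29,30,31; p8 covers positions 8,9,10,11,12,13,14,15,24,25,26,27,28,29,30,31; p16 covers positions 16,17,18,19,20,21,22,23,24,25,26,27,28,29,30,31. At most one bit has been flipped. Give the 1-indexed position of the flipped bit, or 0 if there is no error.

s1: b1⊕b3⊕b5⊕b7⊕b9⊕b11⊕b13⊕b15⊕b17⊕b19⊕b21⊕b23⊕b25⊕b27⊕b29⊕b31 = 0⊕1⊕0⊕0⊕1⊕0⊕1⊕1⊕0⊕0⊕1⊕0⊕0⊕0⊕1⊕1 = 1
s2: b2⊕b3⊕b6⊕b7⊕b10⊕b11⊕b14⊕b15⊕b18⊕b19⊕b22⊕b23⊕b26⊕b27⊕b30⊕b31 = 1⊕1⊕0⊕0⊕1⊕0⊕1⊕1⊕0⊕0⊕1⊕0⊕1⊕0⊕0⊕1 = 0
s4: b4⊕b5⊕b6⊕b7⊕b12⊕b13⊕b14⊕b15⊕b20⊕b21⊕b22⊕b23⊕b28⊕b29⊕b30⊕b31 = 1⊕0⊕0⊕0⊕0⊕1⊕1⊕1⊕1⊕1⊕1⊕0⊕0⊕1⊕0⊕1 = 1
s8: b8⊕b9⊕b10⊕b11⊕b12⊕b13⊕b14⊕b15⊕b24⊕b25⊕b26⊕b27⊕b28⊕b29⊕b30⊕b31 = 1⊕1⊕1⊕0⊕0⊕1⊕1⊕1⊕0⊕0⊕1⊕0⊕0⊕1⊕0⊕1 = 1
s16: b16⊕b17⊕b18⊕b19⊕b20⊕b21⊕b22⊕b23⊕b24⊕b25⊕b26⊕b27⊕b28⊕b29⊕b30⊕b31 = 0⊕0⊕0⊕0⊕1⊕1⊕1⊕0⊕0⊕0⊕1⊕0⊕0⊕1⊕0⊕1 = 0
Syndrome (s16...s1) = 01101 → position 13.

13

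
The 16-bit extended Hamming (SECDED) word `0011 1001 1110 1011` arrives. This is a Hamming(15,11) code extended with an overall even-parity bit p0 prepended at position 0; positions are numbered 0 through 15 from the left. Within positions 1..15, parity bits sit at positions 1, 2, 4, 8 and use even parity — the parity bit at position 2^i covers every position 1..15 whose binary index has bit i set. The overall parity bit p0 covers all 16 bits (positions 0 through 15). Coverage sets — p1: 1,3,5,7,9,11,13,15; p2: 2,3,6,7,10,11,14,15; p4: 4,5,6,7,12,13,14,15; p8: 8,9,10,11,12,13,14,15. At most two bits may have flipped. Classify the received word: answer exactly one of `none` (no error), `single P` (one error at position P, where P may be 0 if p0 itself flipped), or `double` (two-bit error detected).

s1: b1⊕b3⊕b5⊕b7⊕b9⊕b11⊕b13⊕b15 = 0⊕1⊕0⊕1⊕1⊕0⊕0⊕1 = 0
s2: b2⊕b3⊕b6⊕b7⊕b10⊕b11⊕b14⊕b15 = 1⊕1⊕0⊕1⊕1⊕0⊕1⊕1 = 0
s4: b4⊕b5⊕b6⊕b7⊕b12⊕b13⊕b14⊕b15 = 1⊕0⊕0⊕1⊕1⊕0⊕1⊕1 = 1
s8: b8⊕b9⊕b10⊕b11⊕b12⊕b13⊕b14⊕b15 = 1⊕1⊕1⊕0⊕1⊕0⊕1⊕1 = 0
Syndrome (s8...s1) = 0100 → position 4.
Overall parity (XOR of all 16 bits, including p0): 0⊕0⊕1⊕1⊕1⊕0⊕0⊕1⊕1⊕1⊕1⊕0⊕1⊕0⊕1⊕1 = 0
Overall=0, syndrome position=4 → double-bit error detected (uncorrectable).

double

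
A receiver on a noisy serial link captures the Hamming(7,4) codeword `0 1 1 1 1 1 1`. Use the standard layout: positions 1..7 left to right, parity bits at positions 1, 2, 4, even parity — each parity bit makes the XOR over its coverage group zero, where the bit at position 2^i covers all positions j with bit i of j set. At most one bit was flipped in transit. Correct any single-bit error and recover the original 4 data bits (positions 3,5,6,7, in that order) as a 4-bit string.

1111

s1: b1⊕b3⊕b5⊕b7 = 0⊕1⊕1⊕1 = 1
s2: b2⊕b3⊕b6⊕b7 = 1⊕1⊕1⊕1 = 0
s4: b4⊕b5⊕b6⊕b7 = 1⊕1⊕1⊕1 = 0
Syndrome (s4...s1) = 001 → position 1.
Flip bit 1: corrected codeword = 1111111
Data bits at positions 3,5,6,7: 1111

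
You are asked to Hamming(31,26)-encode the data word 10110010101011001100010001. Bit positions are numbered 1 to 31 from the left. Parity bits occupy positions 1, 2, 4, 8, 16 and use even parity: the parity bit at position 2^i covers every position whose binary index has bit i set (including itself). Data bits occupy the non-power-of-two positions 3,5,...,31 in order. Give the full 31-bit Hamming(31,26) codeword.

Place data bits at non-power-of-two positions: b3=1, b5=0, b6=1, b7=1, b9=0, b10=0, b11=1, b12=0, b13=1, b14=0, b15=1, b17=0, b18=1, b19=1, b20=0, b21=0, b22=1, b23=1, b24=0, b25=0, b26=0, b27=1, b28=0, b29=0, b30=0, b31=1.
p1 = XOR of data positions {3,5,7,9,11,13,15,17,19,21,23,25,27,29,31} = 1⊕0⊕1⊕0⊕1⊕1⊕1⊕0⊕1⊕0⊕1⊕0⊕1⊕0⊕1 = 1
p2 = XOR of data positions {3,6,7,10,11,14,15,18,19,22,23,26,27,30,31} = 1⊕1⊕1⊕0⊕1⊕0⊕1⊕1⊕1⊕1⊕1⊕0⊕1⊕0⊕1 = 1
p4 = XOR of data positions {5,6,7,12,13,14,15,20,21,22,23,28,29,30,31} = 0⊕1⊕1⊕0⊕1⊕0⊕1⊕0⊕0⊕1⊕1⊕0⊕0⊕0⊕1 = 1
p8 = XOR of data positions {9,10,11,12,13,14,15,24,25,26,27,28,29,30,31} = 0⊕0⊕1⊕0⊕1⊕0⊕1⊕0⊕0⊕0⊕1⊕0⊕0⊕0⊕1 = 1
p16 = XOR of data positions {17,18,19,20,21,22,23,24,25,26,27,28,29,30,31} = 0⊕1⊕1⊕0⊕0⊕1⊕1⊕0⊕0⊕0⊕1⊕0⊕0⊕0⊕1 = 0
Codeword b1..b31 = 1111011100101010011001100010001

1111011100101010011001100010001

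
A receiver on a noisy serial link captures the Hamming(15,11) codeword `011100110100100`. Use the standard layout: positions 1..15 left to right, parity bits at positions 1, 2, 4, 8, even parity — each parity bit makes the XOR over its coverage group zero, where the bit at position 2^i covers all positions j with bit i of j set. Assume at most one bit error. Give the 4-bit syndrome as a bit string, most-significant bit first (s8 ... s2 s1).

s1: b1⊕b3⊕b5⊕b7⊕b9⊕b11⊕b13⊕b15 = 0⊕1⊕0⊕1⊕0⊕0⊕1⊕0 = 1
s2: b2⊕b3⊕b6⊕b7⊕b10⊕b11⊕b14⊕b15 = 1⊕1⊕0⊕1⊕1⊕0⊕0⊕0 = 0
s4: b4⊕b5⊕b6⊕b7⊕b12⊕b13⊕b14⊕b15 = 1⊕0⊕0⊕1⊕0⊕1⊕0⊕0 = 1
s8: b8⊕b9⊕b10⊕b11⊕b12⊕b13⊕b14⊕b15 = 1⊕0⊕1⊕0⊕0⊕1⊕0⊕0 = 1
Syndrome (s8...s1) = 1101 → position 13.

1101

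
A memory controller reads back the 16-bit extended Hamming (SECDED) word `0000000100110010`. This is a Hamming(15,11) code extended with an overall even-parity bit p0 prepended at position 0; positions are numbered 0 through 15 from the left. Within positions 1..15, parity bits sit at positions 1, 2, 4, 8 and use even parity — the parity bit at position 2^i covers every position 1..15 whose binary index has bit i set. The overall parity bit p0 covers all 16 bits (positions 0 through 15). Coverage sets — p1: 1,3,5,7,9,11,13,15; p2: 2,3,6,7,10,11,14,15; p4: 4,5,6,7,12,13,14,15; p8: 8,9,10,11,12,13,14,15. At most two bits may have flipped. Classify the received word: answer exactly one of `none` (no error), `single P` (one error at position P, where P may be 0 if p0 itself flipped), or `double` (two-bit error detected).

s1: b1⊕b3⊕b5⊕b7⊕b9⊕b11⊕b13⊕b15 = 0⊕0⊕0⊕1⊕0⊕1⊕0⊕0 = 0
s2: b2⊕b3⊕b6⊕b7⊕b10⊕b11⊕b14⊕b15 = 0⊕0⊕0⊕1⊕1⊕1⊕1⊕0 = 0
s4: b4⊕b5⊕b6⊕b7⊕b12⊕b13⊕b14⊕b15 = 0⊕0⊕0⊕1⊕0⊕0⊕1⊕0 = 0
s8: b8⊕b9⊕b10⊕b11⊕b12⊕b13⊕b14⊕b15 = 0⊕0⊕1⊕1⊕0⊕0⊕1⊕0 = 1
Syndrome (s8...s1) = 1000 → position 8.
Overall parity (XOR of all 16 bits, including p0): 0⊕0⊕0⊕0⊕0⊕0⊕0⊕1⊕0⊕0⊕1⊕1⊕0⊕0⊕1⊕0 = 0
Overall=0, syndrome position=8 → double-bit error detected (uncorrectable).

double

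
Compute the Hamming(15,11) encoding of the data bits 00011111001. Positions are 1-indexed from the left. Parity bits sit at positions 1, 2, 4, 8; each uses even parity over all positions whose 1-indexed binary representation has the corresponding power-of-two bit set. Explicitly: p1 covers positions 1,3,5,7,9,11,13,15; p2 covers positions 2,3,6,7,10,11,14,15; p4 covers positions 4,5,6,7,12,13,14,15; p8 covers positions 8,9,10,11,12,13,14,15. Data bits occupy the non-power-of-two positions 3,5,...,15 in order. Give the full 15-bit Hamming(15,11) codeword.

Place data bits at non-power-of-two positions: b3=0, b5=0, b6=0, b7=1, b9=1, b10=1, b11=1, b12=1, b13=0, b14=0, b15=1.
p1 = XOR of data positions {3,5,7,9,11,13,15} = 0⊕0⊕1⊕1⊕1⊕0⊕1 = 0
p2 = XOR of data positions {3,6,7,10,11,14,15} = 0⊕0⊕1⊕1⊕1⊕0⊕1 = 0
p4 = XOR of data positions {5,6,7,12,13,14,15} = 0⊕0⊕1⊕1⊕0⊕0⊕1 = 1
p8 = XOR of data positions {9,10,11,12,13,14,15} = 1⊕1⊕1⊕1⊕0⊕0⊕1 = 1
Codeword b1..b15 = 000100111111001

000100111111001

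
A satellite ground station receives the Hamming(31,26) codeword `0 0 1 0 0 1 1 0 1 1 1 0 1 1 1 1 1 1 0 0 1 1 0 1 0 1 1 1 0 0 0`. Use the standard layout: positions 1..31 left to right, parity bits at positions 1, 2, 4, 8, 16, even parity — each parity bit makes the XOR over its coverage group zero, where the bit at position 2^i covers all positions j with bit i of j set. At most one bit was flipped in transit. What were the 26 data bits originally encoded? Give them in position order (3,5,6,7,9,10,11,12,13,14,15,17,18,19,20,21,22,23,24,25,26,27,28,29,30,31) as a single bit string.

10111110111111011010111000

s1: b1⊕b3⊕b5⊕b7⊕b9⊕b11⊕b13⊕b15⊕b17⊕b19⊕b21⊕b23⊕b25⊕b27⊕b29⊕b31 = 0⊕1⊕0⊕1⊕1⊕1⊕1⊕1⊕1⊕0⊕1⊕0⊕0⊕1⊕0⊕0 = 1
s2: b2⊕b3⊕b6⊕b7⊕b10⊕b11⊕b14⊕b15⊕b18⊕b19⊕b22⊕b23⊕b26⊕b27⊕b30⊕b31 = 0⊕1⊕1⊕1⊕1⊕1⊕1⊕1⊕1⊕0⊕1⊕0⊕1⊕1⊕0⊕0 = 1
s4: b4⊕b5⊕b6⊕b7⊕b12⊕b13⊕b14⊕b15⊕b20⊕b21⊕b22⊕b23⊕b28⊕b29⊕b30⊕b31 = 0⊕0⊕1⊕1⊕0⊕1⊕1⊕1⊕0⊕1⊕1⊕0⊕1⊕0⊕0⊕0 = 0
s8: b8⊕b9⊕b10⊕b11⊕b12⊕b13⊕b14⊕b15⊕b24⊕b25⊕b26⊕b27⊕b28⊕b29⊕b30⊕b31 = 0⊕1⊕1⊕1⊕0⊕1⊕1⊕1⊕1⊕0⊕1⊕1⊕1⊕0⊕0⊕0 = 0
s16: b16⊕b17⊕b18⊕b19⊕b20⊕b21⊕b22⊕b23⊕b24⊕b25⊕b26⊕b27⊕b28⊕b29⊕b30⊕b31 = 1⊕1⊕1⊕0⊕0⊕1⊕1⊕0⊕1⊕0⊕1⊕1⊕1⊕0⊕0⊕0 = 1
Syndrome (s16...s1) = 10011 → position 19.
Flip bit 19: corrected codeword = 0010011011101111111011010111000
Data bits at positions 3,5,6,7,9,10,11,12,13,14,15,17,18,19,20,21,22,23,24,25,26,27,28,29,30,31: 10111110111111011010111000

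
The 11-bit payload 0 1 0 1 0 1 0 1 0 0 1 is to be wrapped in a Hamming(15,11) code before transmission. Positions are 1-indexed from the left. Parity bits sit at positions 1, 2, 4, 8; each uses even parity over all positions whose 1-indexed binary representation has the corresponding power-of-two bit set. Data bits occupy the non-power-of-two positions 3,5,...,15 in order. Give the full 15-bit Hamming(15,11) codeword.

Place data bits at non-power-of-two positions: b3=0, b5=1, b6=0, b7=1, b9=0, b10=1, b11=0, b12=1, b13=0, b14=0, b15=1.
p1 = XOR of data positions {3,5,7,9,11,13,15} = 0⊕1⊕1⊕0⊕0⊕0⊕1 = 1
p2 = XOR of data positions {3,6,7,10,11,14,15} = 0⊕0⊕1⊕1⊕0⊕0⊕1 = 1
p4 = XOR of data positions {5,6,7,12,13,14,15} = 1⊕0⊕1⊕1⊕0⊕0⊕1 = 0
p8 = XOR of data positions {9,10,11,12,13,14,15} = 0⊕1⊕0⊕1⊕0⊕0⊕1 = 1
Codeword b1..b15 = 110010110101001

110010110101001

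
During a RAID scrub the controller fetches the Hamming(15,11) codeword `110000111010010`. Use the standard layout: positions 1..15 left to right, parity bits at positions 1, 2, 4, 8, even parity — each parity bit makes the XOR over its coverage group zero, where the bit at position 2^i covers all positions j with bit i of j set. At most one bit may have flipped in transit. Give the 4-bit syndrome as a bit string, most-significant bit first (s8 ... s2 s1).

s1: b1⊕b3⊕b5⊕b7⊕b9⊕b11⊕b13⊕b15 = 1⊕0⊕0⊕1⊕1⊕1⊕0⊕0 = 0
s2: b2⊕b3⊕b6⊕b7⊕b10⊕b11⊕b14⊕b15 = 1⊕0⊕0⊕1⊕0⊕1⊕1⊕0 = 0
s4: b4⊕b5⊕b6⊕b7⊕b12⊕b13⊕b14⊕b15 = 0⊕0⊕0⊕1⊕0⊕0⊕1⊕0 = 0
s8: b8⊕b9⊕b10⊕b11⊕b12⊕b13⊕b14⊕b15 = 1⊕1⊕0⊕1⊕0⊕0⊕1⊕0 = 0
Syndrome (s8...s1) = 0000 → position 0 (no error).

0000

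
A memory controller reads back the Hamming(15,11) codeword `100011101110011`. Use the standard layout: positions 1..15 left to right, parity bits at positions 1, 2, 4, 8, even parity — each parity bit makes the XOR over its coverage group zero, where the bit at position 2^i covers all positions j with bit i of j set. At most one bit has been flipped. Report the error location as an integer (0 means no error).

12

s1: b1⊕b3⊕b5⊕b7⊕b9⊕b11⊕b13⊕b15 = 1⊕0⊕1⊕1⊕1⊕1⊕0⊕1 = 0
s2: b2⊕b3⊕b6⊕b7⊕b10⊕b11⊕b14⊕b15 = 0⊕0⊕1⊕1⊕1⊕1⊕1⊕1 = 0
s4: b4⊕b5⊕b6⊕b7⊕b12⊕b13⊕b14⊕b15 = 0⊕1⊕1⊕1⊕0⊕0⊕1⊕1 = 1
s8: b8⊕b9⊕b10⊕b11⊕b12⊕b13⊕b14⊕b15 = 0⊕1⊕1⊕1⊕0⊕0⊕1⊕1 = 1
Syndrome (s8...s1) = 1100 → position 12.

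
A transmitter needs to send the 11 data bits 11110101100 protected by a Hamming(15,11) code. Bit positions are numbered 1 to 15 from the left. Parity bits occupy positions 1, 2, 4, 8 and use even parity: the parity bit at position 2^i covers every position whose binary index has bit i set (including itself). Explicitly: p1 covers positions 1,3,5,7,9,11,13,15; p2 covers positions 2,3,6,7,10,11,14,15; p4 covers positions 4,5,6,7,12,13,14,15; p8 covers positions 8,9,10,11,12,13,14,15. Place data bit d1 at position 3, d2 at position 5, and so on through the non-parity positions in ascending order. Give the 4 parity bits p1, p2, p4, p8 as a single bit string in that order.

Place data bits at non-power-of-two positions: b3=1, b5=1, b6=1, b7=1, b9=0, b10=1, b11=0, b12=1, b13=1, b14=0, b15=0.
p1 = XOR of data positions {3,5,7,9,11,13,15} = 1⊕1⊕1⊕0⊕0⊕1⊕0 = 0
p2 = XOR of data positions {3,6,7,10,11,14,15} = 1⊕1⊕1⊕1⊕0⊕0⊕0 = 0
p4 = XOR of data positions {5,6,7,12,13,14,15} = 1⊕1⊕1⊕1⊕1⊕0⊕0 = 1
p8 = XOR of data positions {9,10,11,12,13,14,15} = 0⊕1⊕0⊕1⊕1⊕0⊕0 = 1
Parity bits p1,p2,p4,p8 = 0011

0011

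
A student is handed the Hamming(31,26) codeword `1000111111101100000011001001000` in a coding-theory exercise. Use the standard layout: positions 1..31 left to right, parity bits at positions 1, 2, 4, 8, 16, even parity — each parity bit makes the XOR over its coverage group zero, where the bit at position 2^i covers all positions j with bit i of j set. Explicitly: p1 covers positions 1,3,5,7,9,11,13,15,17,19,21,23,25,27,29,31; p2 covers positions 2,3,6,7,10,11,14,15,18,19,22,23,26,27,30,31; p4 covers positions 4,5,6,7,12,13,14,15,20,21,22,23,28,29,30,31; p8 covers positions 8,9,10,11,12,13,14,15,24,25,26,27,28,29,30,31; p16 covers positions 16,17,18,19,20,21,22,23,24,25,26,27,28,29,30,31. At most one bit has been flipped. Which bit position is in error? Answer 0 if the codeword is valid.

0

s1: b1⊕b3⊕b5⊕b7⊕b9⊕b11⊕b13⊕b15⊕b17⊕b19⊕b21⊕b23⊕b25⊕b27⊕b29⊕b31 = 1⊕0⊕1⊕1⊕1⊕1⊕1⊕0⊕0⊕0⊕1⊕0⊕1⊕0⊕0⊕0 = 0
s2: b2⊕b3⊕b6⊕b7⊕b10⊕b11⊕b14⊕b15⊕b18⊕b19⊕b22⊕b23⊕b26⊕b27⊕b30⊕b31 = 0⊕0⊕1⊕1⊕1⊕1⊕1⊕0⊕0⊕0⊕1⊕0⊕0⊕0⊕0⊕0 = 0
s4: b4⊕b5⊕b6⊕b7⊕b12⊕b13⊕b14⊕b15⊕b20⊕b21⊕b22⊕b23⊕b28⊕b29⊕b30⊕b31 = 0⊕1⊕1⊕1⊕0⊕1⊕1⊕0⊕0⊕1⊕1⊕0⊕1⊕0⊕0⊕0 = 0
s8: b8⊕b9⊕b10⊕b11⊕b12⊕b13⊕b14⊕b15⊕b24⊕b25⊕b26⊕b27⊕b28⊕b29⊕b30⊕b31 = 1⊕1⊕1⊕1⊕0⊕1⊕1⊕0⊕0⊕1⊕0⊕0⊕1⊕0⊕0⊕0 = 0
s16: b16⊕b17⊕b18⊕b19⊕b20⊕b21⊕b22⊕b23⊕b24⊕b25⊕b26⊕b27⊕b28⊕b29⊕b30⊕b31 = 0⊕0⊕0⊕0⊕0⊕1⊕1⊕0⊕0⊕1⊕0⊕0⊕1⊕0⊕0⊕0 = 0
Syndrome (s16...s1) = 00000 → position 0 (no error).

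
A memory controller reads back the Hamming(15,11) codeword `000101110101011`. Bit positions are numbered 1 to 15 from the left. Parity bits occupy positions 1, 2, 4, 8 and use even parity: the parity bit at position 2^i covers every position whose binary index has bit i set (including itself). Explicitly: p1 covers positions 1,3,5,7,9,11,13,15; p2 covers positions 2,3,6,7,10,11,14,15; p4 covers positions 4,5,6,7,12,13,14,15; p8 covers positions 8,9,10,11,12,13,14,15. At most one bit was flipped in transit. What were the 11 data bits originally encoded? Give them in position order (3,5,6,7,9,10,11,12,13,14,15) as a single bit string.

s1: b1⊕b3⊕b5⊕b7⊕b9⊕b11⊕b13⊕b15 = 0⊕0⊕0⊕1⊕0⊕0⊕0⊕1 = 0
s2: b2⊕b3⊕b6⊕b7⊕b10⊕b11⊕b14⊕b15 = 0⊕0⊕1⊕1⊕1⊕0⊕1⊕1 = 1
s4: b4⊕b5⊕b6⊕b7⊕b12⊕b13⊕b14⊕b15 = 1⊕0⊕1⊕1⊕1⊕0⊕1⊕1 = 0
s8: b8⊕b9⊕b10⊕b11⊕b12⊕b13⊕b14⊕b15 = 1⊕0⊕1⊕0⊕1⊕0⊕1⊕1 = 1
Syndrome (s8...s1) = 1010 → position 10.
Flip bit 10: corrected codeword = 000101110001011
Data bits at positions 3,5,6,7,9,10,11,12,13,14,15: 00110001011

00110001011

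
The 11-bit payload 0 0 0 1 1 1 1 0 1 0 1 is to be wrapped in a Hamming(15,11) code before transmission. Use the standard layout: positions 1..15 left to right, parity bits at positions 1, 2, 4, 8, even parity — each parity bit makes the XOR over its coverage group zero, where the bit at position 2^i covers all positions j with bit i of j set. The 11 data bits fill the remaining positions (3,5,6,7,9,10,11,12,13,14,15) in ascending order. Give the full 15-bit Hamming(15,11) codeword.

Place data bits at non-power-of-two positions: b3=0, b5=0, b6=0, b7=1, b9=1, b10=1, b11=1, b12=0, b13=1, b14=0, b15=1.
p1 = XOR of data positions {3,5,7,9,11,13,15} = 0⊕0⊕1⊕1⊕1⊕1⊕1 = 1
p2 = XOR of data positions {3,6,7,10,11,14,15} = 0⊕0⊕1⊕1⊕1⊕0⊕1 = 0
p4 = XOR of data positions {5,6,7,12,13,14,15} = 0⊕0⊕1⊕0⊕1⊕0⊕1 = 1
p8 = XOR of data positions {9,10,11,12,13,14,15} = 1⊕1⊕1⊕0⊕1⊕0⊕1 = 1
Codeword b1..b15 = 100100111110101

100100111110101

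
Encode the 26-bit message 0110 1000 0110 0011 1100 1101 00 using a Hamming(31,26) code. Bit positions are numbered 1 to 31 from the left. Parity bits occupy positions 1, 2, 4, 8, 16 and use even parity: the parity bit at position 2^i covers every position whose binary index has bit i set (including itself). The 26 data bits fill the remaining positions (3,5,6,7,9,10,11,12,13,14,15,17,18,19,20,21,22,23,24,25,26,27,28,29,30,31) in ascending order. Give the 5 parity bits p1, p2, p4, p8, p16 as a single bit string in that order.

11101

Place data bits at non-power-of-two positions: b3=0, b5=1, b6=1, b7=0, b9=1, b10=0, b11=0, b12=0, b13=0, b14=1, b15=1, b17=0, b18=0, b19=0, b20=1, b21=1, b22=1, b23=1, b24=0, b25=0, b26=1, b27=1, b28=0, b29=1, b30=0, b31=0.
p1 = XOR of data positions {3,5,7,9,11,13,15,17,19,21,23,25,27,29,31} = 0⊕1⊕0⊕1⊕0⊕0⊕1⊕0⊕0⊕1⊕1⊕0⊕1⊕1⊕0 = 1
p2 = XOR of data positions {3,6,7,10,11,14,15,18,19,22,23,26,27,30,31} = 0⊕1⊕0⊕0⊕0⊕1⊕1⊕0⊕0⊕1⊕1⊕1⊕1⊕0⊕0 = 1
p4 = XOR of data positions {5,6,7,12,13,14,15,20,21,22,23,28,29,30,31} = 1⊕1⊕0⊕0⊕0⊕1⊕1⊕1⊕1⊕1⊕1⊕0⊕1⊕0⊕0 = 1
p8 = XOR of data positions {9,10,11,12,13,14,15,24,25,26,27,28,29,30,31} = 1⊕0⊕0⊕0⊕0⊕1⊕1⊕0⊕0⊕1⊕1⊕0⊕1⊕0⊕0 = 0
p16 = XOR of data positions {17,18,19,20,21,22,23,24,25,26,27,28,29,30,31} = 0⊕0⊕0⊕1⊕1⊕1⊕1⊕0⊕0⊕1⊕1⊕0⊕1⊕0⊕0 = 1
Parity bits p1,p2,p4,p8,p16 = 11101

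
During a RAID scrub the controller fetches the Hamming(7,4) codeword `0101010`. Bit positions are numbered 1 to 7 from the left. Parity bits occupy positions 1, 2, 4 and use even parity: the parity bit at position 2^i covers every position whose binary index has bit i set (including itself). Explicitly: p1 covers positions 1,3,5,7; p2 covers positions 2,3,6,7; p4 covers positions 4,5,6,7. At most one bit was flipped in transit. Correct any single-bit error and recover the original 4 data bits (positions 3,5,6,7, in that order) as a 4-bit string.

0010

s1: b1⊕b3⊕b5⊕b7 = 0⊕0⊕0⊕0 = 0
s2: b2⊕b3⊕b6⊕b7 = 1⊕0⊕1⊕0 = 0
s4: b4⊕b5⊕b6⊕b7 = 1⊕0⊕1⊕0 = 0
Syndrome (s4...s1) = 000 → position 0 (no error).
No correction needed.
Data bits at positions 3,5,6,7: 0010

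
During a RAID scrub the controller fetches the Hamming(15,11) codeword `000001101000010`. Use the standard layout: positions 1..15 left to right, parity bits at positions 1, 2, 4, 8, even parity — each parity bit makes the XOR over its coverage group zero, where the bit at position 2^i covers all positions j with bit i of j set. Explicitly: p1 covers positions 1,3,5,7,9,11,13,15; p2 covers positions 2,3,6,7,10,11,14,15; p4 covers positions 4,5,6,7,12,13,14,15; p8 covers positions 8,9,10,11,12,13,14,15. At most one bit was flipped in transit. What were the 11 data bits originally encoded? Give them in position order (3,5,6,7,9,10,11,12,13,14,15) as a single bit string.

s1: b1⊕b3⊕b5⊕b7⊕b9⊕b11⊕b13⊕b15 = 0⊕0⊕0⊕1⊕1⊕0⊕0⊕0 = 0
s2: b2⊕b3⊕b6⊕b7⊕b10⊕b11⊕b14⊕b15 = 0⊕0⊕1⊕1⊕0⊕0⊕1⊕0 = 1
s4: b4⊕b5⊕b6⊕b7⊕b12⊕b13⊕b14⊕b15 = 0⊕0⊕1⊕1⊕0⊕0⊕1⊕0 = 1
s8: b8⊕b9⊕b10⊕b11⊕b12⊕b13⊕b14⊕b15 = 0⊕1⊕0⊕0⊕0⊕0⊕1⊕0 = 0
Syndrome (s8...s1) = 0110 → position 6.
Flip bit 6: corrected codeword = 000000101000010
Data bits at positions 3,5,6,7,9,10,11,12,13,14,15: 00011000010

00011000010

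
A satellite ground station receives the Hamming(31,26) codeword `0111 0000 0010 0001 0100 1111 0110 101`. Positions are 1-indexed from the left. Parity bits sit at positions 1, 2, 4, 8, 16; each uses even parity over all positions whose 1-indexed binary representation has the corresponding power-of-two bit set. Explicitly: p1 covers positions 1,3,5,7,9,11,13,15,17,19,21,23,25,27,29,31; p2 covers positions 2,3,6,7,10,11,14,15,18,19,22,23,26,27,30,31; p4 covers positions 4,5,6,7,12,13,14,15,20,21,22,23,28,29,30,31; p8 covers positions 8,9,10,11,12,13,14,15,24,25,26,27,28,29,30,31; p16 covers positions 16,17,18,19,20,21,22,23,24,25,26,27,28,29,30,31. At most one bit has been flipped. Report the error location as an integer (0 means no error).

s1: b1⊕b3⊕b5⊕b7⊕b9⊕b11⊕b13⊕b15⊕b17⊕b19⊕b21⊕b23⊕b25⊕b27⊕b29⊕b31 = 0⊕1⊕0⊕0⊕0⊕1⊕0⊕0⊕0⊕0⊕1⊕1⊕0⊕1⊕1⊕1 = 1
s2: b2⊕b3⊕b6⊕b7⊕b10⊕b11⊕b14⊕b15⊕b18⊕b19⊕b22⊕b23⊕b26⊕b27⊕b30⊕b31 = 1⊕1⊕0⊕0⊕0⊕1⊕0⊕0⊕1⊕0⊕1⊕1⊕1⊕1⊕0⊕1 = 1
s4: b4⊕b5⊕b6⊕b7⊕b12⊕b13⊕b14⊕b15⊕b20⊕b21⊕b22⊕b23⊕b28⊕b29⊕b30⊕b31 = 1⊕0⊕0⊕0⊕0⊕0⊕0⊕0⊕0⊕1⊕1⊕1⊕0⊕1⊕0⊕1 = 0
s8: b8⊕b9⊕b10⊕b11⊕b12⊕b13⊕b14⊕b15⊕b24⊕b25⊕b26⊕b27⊕b28⊕b29⊕b30⊕b31 = 0⊕0⊕0⊕1⊕0⊕0⊕0⊕0⊕1⊕0⊕1⊕1⊕0⊕1⊕0⊕1 = 0
s16: b16⊕b17⊕b18⊕b19⊕b20⊕b21⊕b22⊕b23⊕b24⊕b25⊕b26⊕b27⊕b28⊕b29⊕b30⊕b31 = 1⊕0⊕1⊕0⊕0⊕1⊕1⊕1⊕1⊕0⊕1⊕1⊕0⊕1⊕0⊕1 = 0
Syndrome (s16...s1) = 00011 → position 3.

3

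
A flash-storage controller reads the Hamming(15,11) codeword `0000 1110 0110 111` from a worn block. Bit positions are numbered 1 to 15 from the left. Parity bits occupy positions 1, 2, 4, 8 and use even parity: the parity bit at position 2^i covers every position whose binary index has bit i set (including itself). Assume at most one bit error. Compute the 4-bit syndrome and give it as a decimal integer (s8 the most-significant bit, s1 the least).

s1: b1⊕b3⊕b5⊕b7⊕b9⊕b11⊕b13⊕b15 = 0⊕0⊕1⊕1⊕0⊕1⊕1⊕1 = 1
s2: b2⊕b3⊕b6⊕b7⊕b10⊕b11⊕b14⊕b15 = 0⊕0⊕1⊕1⊕1⊕1⊕1⊕1 = 0
s4: b4⊕b5⊕b6⊕b7⊕b12⊕b13⊕b14⊕b15 = 0⊕1⊕1⊕1⊕0⊕1⊕1⊕1 = 0
s8: b8⊕b9⊕b10⊕b11⊕b12⊕b13⊕b14⊕b15 = 0⊕0⊕1⊕1⊕0⊕1⊕1⊕1 = 1
Syndrome (s8...s1) = 1001 → position 9.

9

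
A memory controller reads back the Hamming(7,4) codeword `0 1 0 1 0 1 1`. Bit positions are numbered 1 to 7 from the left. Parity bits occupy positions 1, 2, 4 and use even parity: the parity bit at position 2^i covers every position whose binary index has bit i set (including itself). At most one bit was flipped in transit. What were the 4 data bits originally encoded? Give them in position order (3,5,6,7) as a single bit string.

0010

s1: b1⊕b3⊕b5⊕b7 = 0⊕0⊕0⊕1 = 1
s2: b2⊕b3⊕b6⊕b7 = 1⊕0⊕1⊕1 = 1
s4: b4⊕b5⊕b6⊕b7 = 1⊕0⊕1⊕1 = 1
Syndrome (s4...s1) = 111 → position 7.
Flip bit 7: corrected codeword = 0101010
Data bits at positions 3,5,6,7: 0010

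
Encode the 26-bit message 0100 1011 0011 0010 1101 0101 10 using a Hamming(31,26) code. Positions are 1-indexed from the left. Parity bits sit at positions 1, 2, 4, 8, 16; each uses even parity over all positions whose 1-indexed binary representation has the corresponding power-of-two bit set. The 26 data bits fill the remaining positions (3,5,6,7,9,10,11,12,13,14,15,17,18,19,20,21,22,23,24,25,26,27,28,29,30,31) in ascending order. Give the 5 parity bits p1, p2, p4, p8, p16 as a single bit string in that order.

10000

Place data bits at non-power-of-two positions: b3=0, b5=1, b6=0, b7=0, b9=1, b10=0, b11=1, b12=1, b13=0, b14=0, b15=1, b17=1, b18=0, b19=0, b20=1, b21=0, b22=1, b23=1, b24=0, b25=1, b26=0, b27=1, b28=0, b29=1, b30=1, b31=0.
p1 = XOR of data positions {3,5,7,9,11,13,15,17,19,21,23,25,27,29,31} = 0⊕1⊕0⊕1⊕1⊕0⊕1⊕1⊕0⊕0⊕1⊕1⊕1⊕1⊕0 = 1
p2 = XOR of data positions {3,6,7,10,11,14,15,18,19,22,23,26,27,30,31} = 0⊕0⊕0⊕0⊕1⊕0⊕1⊕0⊕0⊕1⊕1⊕0⊕1⊕1⊕0 = 0
p4 = XOR of data positions {5,6,7,12,13,14,15,20,21,22,23,28,29,30,31} = 1⊕0⊕0⊕1⊕0⊕0⊕1⊕1⊕0⊕1⊕1⊕0⊕1⊕1⊕0 = 0
p8 = XOR of data positions {9,10,11,12,13,14,15,24,25,26,27,28,29,30,31} = 1⊕0⊕1⊕1⊕0⊕0⊕1⊕0⊕1⊕0⊕1⊕0⊕1⊕1⊕0 = 0
p16 = XOR of data positions {17,18,19,20,21,22,23,24,25,26,27,28,29,30,31} = 1⊕0⊕0⊕1⊕0⊕1⊕1⊕0⊕1⊕0⊕1⊕0⊕1⊕1⊕0 = 0
Parity bits p1,p2,p4,p8,p16 = 10000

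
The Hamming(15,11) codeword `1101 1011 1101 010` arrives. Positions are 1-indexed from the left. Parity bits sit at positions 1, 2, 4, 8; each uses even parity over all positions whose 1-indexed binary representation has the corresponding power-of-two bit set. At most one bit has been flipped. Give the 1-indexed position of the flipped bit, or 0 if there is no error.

12

s1: b1⊕b3⊕b5⊕b7⊕b9⊕b11⊕b13⊕b15 = 1⊕0⊕1⊕1⊕1⊕0⊕0⊕0 = 0
s2: b2⊕b3⊕b6⊕b7⊕b10⊕b11⊕b14⊕b15 = 1⊕0⊕0⊕1⊕1⊕0⊕1⊕0 = 0
s4: b4⊕b5⊕b6⊕b7⊕b12⊕b13⊕b14⊕b15 = 1⊕1⊕0⊕1⊕1⊕0⊕1⊕0 = 1
s8: b8⊕b9⊕b10⊕b11⊕b12⊕b13⊕b14⊕b15 = 1⊕1⊕1⊕0⊕1⊕0⊕1⊕0 = 1
Syndrome (s8...s1) = 1100 → position 12.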